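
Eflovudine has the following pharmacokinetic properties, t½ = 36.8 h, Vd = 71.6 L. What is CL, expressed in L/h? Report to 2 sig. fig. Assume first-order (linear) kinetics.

k = ln2 / t½ = 0.693147 / 36.8 = 0.01884 h⁻¹
CL = k × Vd = 0.01884 × 71.6 = 1.349 L/h

1.3 L/h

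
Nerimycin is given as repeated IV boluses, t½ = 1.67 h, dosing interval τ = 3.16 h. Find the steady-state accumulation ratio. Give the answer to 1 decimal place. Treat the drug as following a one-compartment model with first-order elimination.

k = ln2 / t½ = 0.693147 / 1.67 = 0.4151 h⁻¹
e^(−kτ) = e^(−0.4151 × 3.16) = 0.2694
Accumulation ratio R = 1 / (1 − e^(−kτ)) = 1 / (1 − 0.2694) = 1.369

1.4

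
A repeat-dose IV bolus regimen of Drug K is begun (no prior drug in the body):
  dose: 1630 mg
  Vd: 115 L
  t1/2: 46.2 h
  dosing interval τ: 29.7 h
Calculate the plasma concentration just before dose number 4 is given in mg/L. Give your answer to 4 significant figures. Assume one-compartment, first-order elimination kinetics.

18.61 mg/L

C₀ per dose = Dose / Vd = 1630 / 115 = 14.17 mg/L
k = ln2 / t½ = 0.693147 / 46.2 = 0.01500 h⁻¹
Fraction remaining after one interval: r = e^(−kτ) = e^(−0.01500 × 29.7) = 0.6405
Before dose 4, 3 doses have been given (aged 1τ, 2τ, 3τ).
C_trough = C₀ × (r + r² + … + r^3) = C₀ × r(1−r^3)/(1−r)
        = 14.17 × 0.6405 × (1 − 0.2628) / (1 − 0.6405) = 18.61 mg/L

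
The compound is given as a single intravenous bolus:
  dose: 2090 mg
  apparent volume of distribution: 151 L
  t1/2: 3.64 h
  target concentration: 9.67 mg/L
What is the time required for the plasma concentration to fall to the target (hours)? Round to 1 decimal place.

1.9 h

C₀ = Dose / Vd = 2090 / 151 = 13.84 mg/L
k = ln2 / t½ = 0.693147 / 3.64 = 0.1904 h⁻¹
t = ln(C₀ / C) / k = ln(13.84 / 9.67) / 0.1904
  = ln(1.431) / 0.1904 = 0.3584 / 0.1904 = 1.882 h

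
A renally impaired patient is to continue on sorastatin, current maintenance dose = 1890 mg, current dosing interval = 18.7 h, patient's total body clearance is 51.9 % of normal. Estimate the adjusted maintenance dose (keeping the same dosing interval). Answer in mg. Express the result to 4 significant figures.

To keep the same average steady-state level, dosing rate must scale with clearance.
CL ratio = 51.9 / 100 = 0.5190
New dose (same interval) = 1890 × 0.5190 = 980.9 mg

980.9 mg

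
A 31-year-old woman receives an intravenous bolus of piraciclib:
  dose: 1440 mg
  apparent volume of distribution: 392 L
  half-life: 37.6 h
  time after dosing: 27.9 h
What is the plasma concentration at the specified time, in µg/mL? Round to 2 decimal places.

C₀ = Dose / Vd = 1440 / 392 = 3.673 mg/L
k = ln2 / t½ = 0.693147 / 37.6 = 0.01843 h⁻¹
C = C₀ · e^(−k·t) = 3.673 × e^(−0.01843 × 27.9)
  = 3.673 × 0.5980 = 2.196 mg/L
(2.196 mg/L = 2.196 µg/mL)

2.20 µg/mL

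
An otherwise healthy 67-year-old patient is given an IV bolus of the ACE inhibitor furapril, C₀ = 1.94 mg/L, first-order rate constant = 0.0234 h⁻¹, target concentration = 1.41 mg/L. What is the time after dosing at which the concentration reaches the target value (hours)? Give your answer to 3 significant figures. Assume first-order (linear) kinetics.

t = ln(C₀ / C) / k = ln(1.940 / 1.41) / 0.02340
  = ln(1.376) / 0.02340 = 0.3192 / 0.02340 = 13.64 h

13.6 h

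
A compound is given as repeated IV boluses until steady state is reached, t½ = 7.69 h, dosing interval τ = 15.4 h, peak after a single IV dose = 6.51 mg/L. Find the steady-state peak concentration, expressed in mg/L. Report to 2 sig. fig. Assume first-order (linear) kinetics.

k = ln2 / t½ = 0.693147 / 7.69 = 0.09014 h⁻¹
e^(−kτ) = e^(−0.09014 × 15.4) = 0.2495
Accumulation ratio R = 1 / (1 − e^(−kτ)) = 1 / (1 − 0.2495) = 1.332
Steady-state peak = C₀ × R = 6.51 × 1.332 = 8.671 mg/L

8.7 mg/L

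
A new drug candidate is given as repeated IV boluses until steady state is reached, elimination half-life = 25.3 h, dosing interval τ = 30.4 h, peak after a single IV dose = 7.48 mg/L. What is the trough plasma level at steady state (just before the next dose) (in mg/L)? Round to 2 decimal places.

k = ln2 / t½ = 0.693147 / 25.3 = 0.02740 h⁻¹
e^(−kτ) = e^(−0.02740 × 30.4) = 0.4348
Accumulation ratio R = 1 / (1 − e^(−kτ)) = 1 / (1 − 0.4348) = 1.769
Steady-state trough = C₀ × R × e^(−kτ) = 7.48 × 1.769 × 0.4348 = 5.753 mg/L

5.75 mg/L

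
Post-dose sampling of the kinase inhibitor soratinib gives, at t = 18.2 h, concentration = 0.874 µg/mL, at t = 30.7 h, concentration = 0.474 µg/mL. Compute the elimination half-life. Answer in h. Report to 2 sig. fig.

14 h

k = ln(C₁/C₂) / (t₂ − t₁) = ln(0.874/0.474) / (30.7 − 18.2)
  = 0.6119 / 12.50 = 0.04895 h⁻¹
t½ = ln2 / k = 0.693147 / 0.04895 = 14.16 h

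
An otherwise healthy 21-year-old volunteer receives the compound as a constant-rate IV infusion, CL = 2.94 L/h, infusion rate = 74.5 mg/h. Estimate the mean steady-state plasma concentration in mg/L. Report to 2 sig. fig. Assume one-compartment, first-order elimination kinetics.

At steady state Css = R₀ / CL = 74.5 / 2.940 = 25.34 mg/L

25 mg/L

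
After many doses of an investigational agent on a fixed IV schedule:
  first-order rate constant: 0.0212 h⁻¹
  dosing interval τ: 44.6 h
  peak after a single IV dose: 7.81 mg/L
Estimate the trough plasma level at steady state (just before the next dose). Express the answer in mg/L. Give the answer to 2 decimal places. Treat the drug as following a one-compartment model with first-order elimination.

e^(−kτ) = e^(−0.02120 × 44.6) = 0.3885
Accumulation ratio R = 1 / (1 − e^(−kτ)) = 1 / (1 − 0.3885) = 1.635
Steady-state trough = C₀ × R × e^(−kτ) = 7.81 × 1.635 × 0.3885 = 4.961 mg/L

4.96 mg/L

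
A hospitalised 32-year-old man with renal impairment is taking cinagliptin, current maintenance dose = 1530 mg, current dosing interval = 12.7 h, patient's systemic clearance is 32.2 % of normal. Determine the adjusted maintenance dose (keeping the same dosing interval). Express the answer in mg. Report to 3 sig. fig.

493 mg

To keep the same average steady-state level, dosing rate must scale with clearance.
CL ratio = 32.2 / 100 = 0.3220
New dose (same interval) = 1530 × 0.3220 = 492.7 mg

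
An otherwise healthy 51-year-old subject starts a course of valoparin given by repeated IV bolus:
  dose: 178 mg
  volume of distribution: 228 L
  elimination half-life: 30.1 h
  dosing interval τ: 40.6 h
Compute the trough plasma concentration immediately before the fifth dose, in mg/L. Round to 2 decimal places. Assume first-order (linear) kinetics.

C₀ per dose = Dose / Vd = 178 / 228 = 0.7807 mg/L
k = ln2 / t½ = 0.693147 / 30.1 = 0.02303 h⁻¹
Fraction remaining after one interval: r = e^(−kτ) = e^(−0.02303 × 40.6) = 0.3926
Before dose 5, 4 doses have been given (aged 1τ, 2τ, 3τ, 4τ).
C_trough = C₀ × (r + r² + … + r^4) = C₀ × r(1−r^4)/(1−r)
        = 0.7807 × 0.3926 × (1 − 0.02376) / (1 − 0.3926) = 0.4926 mg/L

0.49 mg/L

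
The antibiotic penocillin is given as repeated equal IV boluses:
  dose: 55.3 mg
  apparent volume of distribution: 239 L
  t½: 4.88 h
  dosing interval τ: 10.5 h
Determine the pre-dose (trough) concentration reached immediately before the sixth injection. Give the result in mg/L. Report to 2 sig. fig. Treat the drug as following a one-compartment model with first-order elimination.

0.067 mg/L

C₀ per dose = Dose / Vd = 55.3 / 239 = 0.2314 mg/L
k = ln2 / t½ = 0.693147 / 4.88 = 0.1420 h⁻¹
Fraction remaining after one interval: r = e^(−kτ) = e^(−0.1420 × 10.5) = 0.2251
Before dose 6, 5 doses have been given (aged 1τ, 2τ, 3τ, 4τ, 5τ).
C_trough = C₀ × (r + r² + … + r^5) = C₀ × r(1−r^5)/(1−r)
        = 0.2314 × 0.2251 × (1 − 0.0005779) / (1 − 0.2251) = 0.06718 mg/L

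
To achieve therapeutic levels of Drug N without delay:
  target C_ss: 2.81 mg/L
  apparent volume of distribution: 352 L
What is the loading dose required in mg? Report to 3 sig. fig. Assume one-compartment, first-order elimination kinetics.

989 mg

LD = Css × Vd = 2.81 × 352 = 989.1 mg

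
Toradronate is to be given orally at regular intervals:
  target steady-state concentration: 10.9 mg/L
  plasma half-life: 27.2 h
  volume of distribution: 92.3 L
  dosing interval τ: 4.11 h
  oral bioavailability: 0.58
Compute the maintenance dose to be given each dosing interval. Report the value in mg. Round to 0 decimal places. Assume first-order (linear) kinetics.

182 mg

k = ln2 / t½ = 0.693147 / 27.2 = 0.02548 h⁻¹
CL = k × Vd = 0.02548 × 92.3 = 2.352 L/h
At steady state, F × (Dose/τ) = Css × CL.
Dose = Css × CL × τ / F = 10.9 × 2.352 × 4.11 / 0.58 = 181.7 mg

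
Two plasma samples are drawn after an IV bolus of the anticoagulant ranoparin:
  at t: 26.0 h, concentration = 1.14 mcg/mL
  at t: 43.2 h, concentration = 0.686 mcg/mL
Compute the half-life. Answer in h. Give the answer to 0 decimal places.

k = ln(C₁/C₂) / (t₂ − t₁) = ln(1.14/0.686) / (43.2 − 26.0)
  = 0.5079 / 17.20 = 0.02953 h⁻¹
t½ = ln2 / k = 0.693147 / 0.02953 = 23.47 h

23 h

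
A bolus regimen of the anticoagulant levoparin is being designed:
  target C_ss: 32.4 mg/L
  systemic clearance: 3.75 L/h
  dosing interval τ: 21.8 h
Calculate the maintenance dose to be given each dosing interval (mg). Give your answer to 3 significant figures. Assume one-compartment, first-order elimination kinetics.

2650 mg

At steady state, Dose/τ = Css × CL.
Dose = Css × CL × τ = 32.4 × 3.750 × 21.8 = 2649 mg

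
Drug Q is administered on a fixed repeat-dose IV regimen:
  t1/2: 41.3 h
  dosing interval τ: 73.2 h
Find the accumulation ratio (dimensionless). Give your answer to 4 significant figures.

k = ln2 / t½ = 0.693147 / 41.3 = 0.01678 h⁻¹
e^(−kτ) = e^(−0.01678 × 73.2) = 0.2928
Accumulation ratio R = 1 / (1 − e^(−kτ)) = 1 / (1 − 0.2928) = 1.414

1.414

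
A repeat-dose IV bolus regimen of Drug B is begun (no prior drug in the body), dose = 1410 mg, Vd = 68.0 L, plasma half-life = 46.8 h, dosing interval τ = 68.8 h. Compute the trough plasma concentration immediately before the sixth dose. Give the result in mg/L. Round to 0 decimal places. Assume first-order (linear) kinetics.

12 mg/L

C₀ per dose = Dose / Vd = 1410 / 68.0 = 20.74 mg/L
k = ln2 / t½ = 0.693147 / 46.8 = 0.01481 h⁻¹
Fraction remaining after one interval: r = e^(−kτ) = e^(−0.01481 × 68.8) = 0.3610
Before dose 6, 5 doses have been given (aged 1τ, 2τ, 3τ, 4τ, 5τ).
C_trough = C₀ × (r + r² + … + r^5) = C₀ × r(1−r^5)/(1−r)
        = 20.74 × 0.3610 × (1 − 0.006131) / (1 − 0.3610) = 11.65 mg/L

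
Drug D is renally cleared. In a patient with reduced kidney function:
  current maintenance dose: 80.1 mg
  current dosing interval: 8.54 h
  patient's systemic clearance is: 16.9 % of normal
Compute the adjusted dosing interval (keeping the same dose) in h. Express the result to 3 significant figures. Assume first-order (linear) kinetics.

50.5 h

To keep the same average steady-state level, dosing rate must scale with clearance.
CL ratio = 16.9 / 100 = 0.1690
New interval (same dose) = 8.54 / 0.1690 = 50.53 h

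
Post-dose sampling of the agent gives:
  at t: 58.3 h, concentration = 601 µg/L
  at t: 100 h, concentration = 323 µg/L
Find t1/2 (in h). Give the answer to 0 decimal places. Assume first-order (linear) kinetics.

k = ln(C₁/C₂) / (t₂ − t₁) = ln(601/323) / (100 − 58.3)
  = 0.6209 / 41.70 = 0.01489 h⁻¹
t½ = ln2 / k = 0.693147 / 0.01489 = 46.55 h

47 h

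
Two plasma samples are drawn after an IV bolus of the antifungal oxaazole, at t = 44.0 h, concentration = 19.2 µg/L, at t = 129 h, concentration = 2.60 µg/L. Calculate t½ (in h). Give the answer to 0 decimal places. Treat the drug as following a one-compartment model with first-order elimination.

k = ln(C₁/C₂) / (t₂ − t₁) = ln(19.2/2.60) / (129 − 44.0)
  = 1.999 / 85.00 = 0.02352 h⁻¹
t½ = ln2 / k = 0.693147 / 0.02352 = 29.47 h

29 h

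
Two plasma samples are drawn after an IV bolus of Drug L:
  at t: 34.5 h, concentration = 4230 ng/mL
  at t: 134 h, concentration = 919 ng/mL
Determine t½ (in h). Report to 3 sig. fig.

45.2 h

k = ln(C₁/C₂) / (t₂ − t₁) = ln(4230/919) / (134 − 34.5)
  = 1.527 / 99.50 = 0.01535 h⁻¹
t½ = ln2 / k = 0.693147 / 0.01535 = 45.16 h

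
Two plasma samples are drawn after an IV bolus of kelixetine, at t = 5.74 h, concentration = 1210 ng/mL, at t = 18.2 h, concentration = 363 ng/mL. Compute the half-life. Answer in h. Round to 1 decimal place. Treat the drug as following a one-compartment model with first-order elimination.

k = ln(C₁/C₂) / (t₂ − t₁) = ln(1210/363) / (18.2 − 5.74)
  = 1.204 / 12.46 = 0.09663 h⁻¹
t½ = ln2 / k = 0.693147 / 0.09663 = 7.173 h

7.2 h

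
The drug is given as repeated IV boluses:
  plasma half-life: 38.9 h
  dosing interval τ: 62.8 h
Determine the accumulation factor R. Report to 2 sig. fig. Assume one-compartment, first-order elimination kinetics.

k = ln2 / t½ = 0.693147 / 38.9 = 0.01782 h⁻¹
e^(−kτ) = e^(−0.01782 × 62.8) = 0.3266
Accumulation ratio R = 1 / (1 − e^(−kτ)) = 1 / (1 − 0.3266) = 1.485

1.5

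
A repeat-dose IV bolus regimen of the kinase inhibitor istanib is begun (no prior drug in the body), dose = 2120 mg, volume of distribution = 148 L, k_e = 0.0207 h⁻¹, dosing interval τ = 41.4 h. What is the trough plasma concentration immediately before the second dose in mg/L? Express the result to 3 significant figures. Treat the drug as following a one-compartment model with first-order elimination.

C₀ per dose = Dose / Vd = 2120 / 148 = 14.32 mg/L
Fraction remaining after one interval: r = e^(−kτ) = e^(−0.02070 × 41.4) = 0.4244
Before dose 2, 1 dose has been given (aged 1τ).
C_trough = C₀ × r = 14.32 × 0.4244 = 6.077 mg/L

6.08 mg/L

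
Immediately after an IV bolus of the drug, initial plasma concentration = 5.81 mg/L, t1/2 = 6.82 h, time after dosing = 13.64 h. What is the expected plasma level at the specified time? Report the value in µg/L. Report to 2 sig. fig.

k = ln2 / t½ = 0.693147 / 6.82 = 0.1016 h⁻¹
t / t½ = 13.64 / 6.82 = 2 half-lives
C = C₀ × (1/2)^2 = 5.810 × 0.2500 = 1.453 mg/L
Convert: 1.453 mg/L × 1000 = 1453 µg/L

1500 µg/L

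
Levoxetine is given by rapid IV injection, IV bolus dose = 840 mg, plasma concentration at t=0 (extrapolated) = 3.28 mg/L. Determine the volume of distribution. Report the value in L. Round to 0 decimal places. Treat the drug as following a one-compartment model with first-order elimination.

Vd = Dose / C₀ = 840.0 / 3.28 = 256.1 L

256 L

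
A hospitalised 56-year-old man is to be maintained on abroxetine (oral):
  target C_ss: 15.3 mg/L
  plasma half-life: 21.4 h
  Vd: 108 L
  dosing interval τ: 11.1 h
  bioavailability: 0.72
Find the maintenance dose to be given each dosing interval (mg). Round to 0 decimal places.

k = ln2 / t½ = 0.693147 / 21.4 = 0.03239 h⁻¹
CL = k × Vd = 0.03239 × 108 = 3.498 L/h
At steady state, F × (Dose/τ) = Css × CL.
Dose = Css × CL × τ / F = 15.3 × 3.498 × 11.1 / 0.72 = 825.1 mg

825 mg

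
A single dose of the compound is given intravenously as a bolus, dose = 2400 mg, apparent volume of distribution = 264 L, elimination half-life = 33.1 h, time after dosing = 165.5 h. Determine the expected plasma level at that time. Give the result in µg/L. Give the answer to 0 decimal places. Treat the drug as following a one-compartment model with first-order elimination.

284 µg/L

C₀ = Dose / Vd = 2400 / 264 = 9.091 mg/L
k = ln2 / t½ = 0.693147 / 33.1 = 0.02094 h⁻¹
t / t½ = 165.5 / 33.1 = 5 half-lives
C = C₀ × (1/2)^5 = 9.091 × 0.03125 = 0.2841 mg/L
Convert: 0.2841 mg/L × 1000 = 284.1 µg/L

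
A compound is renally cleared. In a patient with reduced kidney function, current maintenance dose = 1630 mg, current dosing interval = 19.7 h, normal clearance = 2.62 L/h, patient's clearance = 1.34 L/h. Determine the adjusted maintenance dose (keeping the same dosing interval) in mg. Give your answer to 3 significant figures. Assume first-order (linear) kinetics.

To keep the same average steady-state level, dosing rate must scale with clearance.
CL ratio = 1.34 / 2.62 = 0.5115
New dose (same interval) = 1630 × 0.5115 = 833.7 mg

834 mg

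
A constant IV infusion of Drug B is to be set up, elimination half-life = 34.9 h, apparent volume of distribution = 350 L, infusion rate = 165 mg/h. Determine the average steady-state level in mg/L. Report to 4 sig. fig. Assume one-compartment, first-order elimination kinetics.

23.74 mg/L

k = ln2 / t½ = 0.693147 / 34.9 = 0.01986 h⁻¹
CL = k × Vd = 0.01986 × 350 = 6.951 L/h
At steady state Css = R₀ / CL = 165 / 6.951 = 23.74 mg/L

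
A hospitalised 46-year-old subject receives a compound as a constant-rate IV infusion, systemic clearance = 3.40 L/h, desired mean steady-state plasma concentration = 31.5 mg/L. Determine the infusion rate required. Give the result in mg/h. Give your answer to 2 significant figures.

At steady state, infusion rate R₀ = Css × CL = 31.5 × 3.400 = 107.1 mg/h

110 mg/h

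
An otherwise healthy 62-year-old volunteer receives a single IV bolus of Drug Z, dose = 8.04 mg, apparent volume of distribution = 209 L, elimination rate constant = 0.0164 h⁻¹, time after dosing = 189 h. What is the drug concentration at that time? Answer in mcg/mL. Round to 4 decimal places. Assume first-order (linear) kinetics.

0.0017 mcg/mL

C₀ = Dose / Vd = 8.040 / 209 = 0.03847 mg/L
C = C₀ · e^(−k·t) = 0.03847 × e^(−0.01640 × 189)
  = 0.03847 × 0.04507 = 0.001734 mg/L
(0.001734 mg/L = 0.001734 mcg/mL)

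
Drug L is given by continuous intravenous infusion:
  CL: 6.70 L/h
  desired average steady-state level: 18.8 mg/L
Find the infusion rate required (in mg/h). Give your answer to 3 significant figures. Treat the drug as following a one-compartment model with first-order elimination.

126 mg/h

At steady state, infusion rate R₀ = Css × CL = 18.8 × 6.700 = 126.0 mg/h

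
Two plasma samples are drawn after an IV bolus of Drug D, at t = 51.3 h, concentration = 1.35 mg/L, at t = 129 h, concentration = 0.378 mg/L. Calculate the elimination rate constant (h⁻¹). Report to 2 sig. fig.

k = ln(C₁/C₂) / (t₂ − t₁) = ln(1.35/0.378) / (129 − 51.3)
  = 1.273 / 77.70 = 0.01638 h⁻¹

0.016 h⁻¹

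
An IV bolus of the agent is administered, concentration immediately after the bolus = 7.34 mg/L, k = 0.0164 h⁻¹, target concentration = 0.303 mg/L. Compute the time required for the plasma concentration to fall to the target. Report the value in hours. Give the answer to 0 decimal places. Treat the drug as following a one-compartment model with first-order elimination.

t = ln(C₀ / C) / k = ln(7.340 / 0.303) / 0.01640
  = ln(24.22) / 0.01640 = 3.187 / 0.01640 = 194.3 h

194 h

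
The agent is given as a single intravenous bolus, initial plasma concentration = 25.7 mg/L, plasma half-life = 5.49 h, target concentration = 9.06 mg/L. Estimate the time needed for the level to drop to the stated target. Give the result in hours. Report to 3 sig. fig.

8.26 h

k = ln2 / t½ = 0.693147 / 5.49 = 0.1263 h⁻¹
t = ln(C₀ / C) / k = ln(25.70 / 9.06) / 0.1263
  = ln(2.837) / 0.1263 = 1.043 / 0.1263 = 8.258 h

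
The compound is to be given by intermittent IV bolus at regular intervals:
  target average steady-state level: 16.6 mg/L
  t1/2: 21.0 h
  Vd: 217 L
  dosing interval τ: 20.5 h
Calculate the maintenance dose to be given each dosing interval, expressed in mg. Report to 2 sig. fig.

2400 mg

k = ln2 / t½ = 0.693147 / 21.0 = 0.03301 h⁻¹
CL = k × Vd = 0.03301 × 217 = 7.163 L/h
At steady state, Dose/τ = Css × CL.
Dose = Css × CL × τ = 16.6 × 7.163 × 20.5 = 2438 mg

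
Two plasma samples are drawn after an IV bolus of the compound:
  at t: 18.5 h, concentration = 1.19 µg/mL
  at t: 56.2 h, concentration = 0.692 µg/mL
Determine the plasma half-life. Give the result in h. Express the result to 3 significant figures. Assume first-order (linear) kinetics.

48.2 h

k = ln(C₁/C₂) / (t₂ − t₁) = ln(1.19/0.692) / (56.2 − 18.5)
  = 0.5421 / 37.70 = 0.01438 h⁻¹
t½ = ln2 / k = 0.693147 / 0.01438 = 48.20 h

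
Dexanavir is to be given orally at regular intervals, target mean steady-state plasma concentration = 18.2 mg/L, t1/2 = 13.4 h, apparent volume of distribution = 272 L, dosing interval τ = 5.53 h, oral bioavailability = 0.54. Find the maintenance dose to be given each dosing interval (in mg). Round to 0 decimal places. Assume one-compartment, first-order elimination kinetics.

2622 mg

k = ln2 / t½ = 0.693147 / 13.4 = 0.05173 h⁻¹
CL = k × Vd = 0.05173 × 272 = 14.07 L/h
At steady state, F × (Dose/τ) = Css × CL.
Dose = Css × CL × τ / F = 18.2 × 14.07 × 5.53 / 0.54 = 2622 mg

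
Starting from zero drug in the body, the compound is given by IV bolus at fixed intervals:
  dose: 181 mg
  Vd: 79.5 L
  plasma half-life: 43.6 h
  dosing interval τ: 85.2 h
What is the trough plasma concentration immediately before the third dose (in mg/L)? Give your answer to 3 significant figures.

C₀ per dose = Dose / Vd = 181 / 79.5 = 2.277 mg/L
k = ln2 / t½ = 0.693147 / 43.6 = 0.01590 h⁻¹
Fraction remaining after one interval: r = e^(−kτ) = e^(−0.01590 × 85.2) = 0.2580
Before dose 3, 2 doses have been given (aged 1τ, 2τ).
C_trough = C₀ × (r + r²) = 2.277 × (0.2580 + 0.06656) = 0.7390 mg/L

0.739 mg/L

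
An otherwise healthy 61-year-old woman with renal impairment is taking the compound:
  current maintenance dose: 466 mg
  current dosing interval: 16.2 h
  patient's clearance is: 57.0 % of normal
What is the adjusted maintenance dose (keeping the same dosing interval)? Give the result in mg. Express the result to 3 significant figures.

To keep the same average steady-state level, dosing rate must scale with clearance.
CL ratio = 57.0 / 100 = 0.5700
New dose (same interval) = 466 × 0.5700 = 265.6 mg

266 mg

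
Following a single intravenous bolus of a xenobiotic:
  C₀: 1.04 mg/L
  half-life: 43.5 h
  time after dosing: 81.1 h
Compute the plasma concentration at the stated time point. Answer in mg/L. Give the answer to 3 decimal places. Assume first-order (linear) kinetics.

k = ln2 / t½ = 0.693147 / 43.5 = 0.01593 h⁻¹
C = C₀ · e^(−k·t) = 1.040 × e^(−0.01593 × 81.1)
  = 1.040 × 0.2747 = 0.2857 mg/L

0.286 mg/L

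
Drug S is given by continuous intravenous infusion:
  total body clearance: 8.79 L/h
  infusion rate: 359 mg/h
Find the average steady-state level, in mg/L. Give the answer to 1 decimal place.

40.8 mg/L

At steady state Css = R₀ / CL = 359 / 8.790 = 40.84 mg/L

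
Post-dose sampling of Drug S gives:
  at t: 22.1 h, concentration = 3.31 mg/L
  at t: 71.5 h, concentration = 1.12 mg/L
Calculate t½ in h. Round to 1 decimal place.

k = ln(C₁/C₂) / (t₂ − t₁) = ln(3.31/1.12) / (71.5 − 22.1)
  = 1.084 / 49.40 = 0.02194 h⁻¹
t½ = ln2 / k = 0.693147 / 0.02194 = 31.59 h

31.6 h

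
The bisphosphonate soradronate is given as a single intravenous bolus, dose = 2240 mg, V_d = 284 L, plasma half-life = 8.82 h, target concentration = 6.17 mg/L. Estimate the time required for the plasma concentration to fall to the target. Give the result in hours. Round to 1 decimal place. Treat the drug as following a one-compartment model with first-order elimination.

3.1 h

C₀ = Dose / Vd = 2240 / 284 = 7.887 mg/L
k = ln2 / t½ = 0.693147 / 8.82 = 0.07859 h⁻¹
t = ln(C₀ / C) / k = ln(7.887 / 6.17) / 0.07859
  = ln(1.278) / 0.07859 = 0.2453 / 0.07859 = 3.121 h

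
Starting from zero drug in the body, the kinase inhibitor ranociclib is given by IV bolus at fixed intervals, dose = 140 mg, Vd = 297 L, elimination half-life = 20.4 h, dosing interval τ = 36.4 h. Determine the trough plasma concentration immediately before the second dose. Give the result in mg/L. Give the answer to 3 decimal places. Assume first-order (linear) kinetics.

C₀ per dose = Dose / Vd = 140 / 297 = 0.4714 mg/L
k = ln2 / t½ = 0.693147 / 20.4 = 0.03398 h⁻¹
Fraction remaining after one interval: r = e^(−kτ) = e^(−0.03398 × 36.4) = 0.2903
Before dose 2, 1 dose has been given (aged 1τ).
C_trough = C₀ × r = 0.4714 × 0.2903 = 0.1368 mg/L

0.137 mg/L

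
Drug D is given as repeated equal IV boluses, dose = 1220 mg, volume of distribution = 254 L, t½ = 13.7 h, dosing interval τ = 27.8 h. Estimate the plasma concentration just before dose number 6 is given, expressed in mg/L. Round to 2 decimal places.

C₀ per dose = Dose / Vd = 1220 / 254 = 4.803 mg/L
k = ln2 / t½ = 0.693147 / 13.7 = 0.05059 h⁻¹
Fraction remaining after one interval: r = e^(−kτ) = e^(−0.05059 × 27.8) = 0.2450
Before dose 6, 5 doses have been given (aged 1τ, 2τ, 3τ, 4τ, 5τ).
C_trough = C₀ × (r + r² + … + r^5) = C₀ × r(1−r^5)/(1−r)
        = 4.803 × 0.2450 × (1 − 0.0008827) / (1 − 0.2450) = 1.557 mg/L

1.56 mg/L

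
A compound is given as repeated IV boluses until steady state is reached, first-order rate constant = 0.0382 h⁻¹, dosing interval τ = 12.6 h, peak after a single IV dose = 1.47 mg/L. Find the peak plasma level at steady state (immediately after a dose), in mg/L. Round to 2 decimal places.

3.85 mg/L

e^(−kτ) = e^(−0.03820 × 12.6) = 0.6180
Accumulation ratio R = 1 / (1 − e^(−kτ)) = 1 / (1 − 0.6180) = 2.618
Steady-state peak = C₀ × R = 1.47 × 2.618 = 3.848 mg/L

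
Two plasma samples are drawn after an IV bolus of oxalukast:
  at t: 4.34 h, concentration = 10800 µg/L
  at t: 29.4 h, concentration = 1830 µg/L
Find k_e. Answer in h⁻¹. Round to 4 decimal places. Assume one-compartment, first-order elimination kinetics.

0.0708 h⁻¹

k = ln(C₁/C₂) / (t₂ − t₁) = ln(10800/1830) / (29.4 − 4.34)
  = 1.775 / 25.06 = 0.07083 h⁻¹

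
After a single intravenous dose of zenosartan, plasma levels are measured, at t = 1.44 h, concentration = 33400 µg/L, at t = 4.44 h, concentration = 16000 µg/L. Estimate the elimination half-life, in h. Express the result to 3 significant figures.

2.83 h

k = ln(C₁/C₂) / (t₂ − t₁) = ln(33400/16000) / (4.44 − 1.44)
  = 0.7360 / 3.000 = 0.2453 h⁻¹
t½ = ln2 / k = 0.693147 / 0.2453 = 2.826 h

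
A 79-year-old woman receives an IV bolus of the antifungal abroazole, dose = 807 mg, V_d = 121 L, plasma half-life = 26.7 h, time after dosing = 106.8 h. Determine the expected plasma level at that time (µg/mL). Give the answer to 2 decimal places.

0.42 µg/mL

C₀ = Dose / Vd = 807.0 / 121 = 6.669 mg/L
k = ln2 / t½ = 0.693147 / 26.7 = 0.02596 h⁻¹
t / t½ = 106.8 / 26.7 = 4 half-lives
C = C₀ × (1/2)^4 = 6.669 × 0.06250 = 0.4168 mg/L
(0.4168 mg/L = 0.4168 µg/mL)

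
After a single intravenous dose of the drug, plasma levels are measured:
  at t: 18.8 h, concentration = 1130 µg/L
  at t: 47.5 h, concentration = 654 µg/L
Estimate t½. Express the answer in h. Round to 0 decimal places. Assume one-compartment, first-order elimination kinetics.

k = ln(C₁/C₂) / (t₂ − t₁) = ln(1130/654) / (47.5 − 18.8)
  = 0.5469 / 28.70 = 0.01906 h⁻¹
t½ = ln2 / k = 0.693147 / 0.01906 = 36.37 h

36 h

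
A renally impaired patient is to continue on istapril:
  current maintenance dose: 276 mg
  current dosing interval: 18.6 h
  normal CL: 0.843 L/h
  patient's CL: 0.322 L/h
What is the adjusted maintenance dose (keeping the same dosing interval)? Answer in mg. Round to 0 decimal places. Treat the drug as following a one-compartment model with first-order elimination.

105 mg

To keep the same average steady-state level, dosing rate must scale with clearance.
CL ratio = 0.322 / 0.843 = 0.3820
New dose (same interval) = 276 × 0.3820 = 105.4 mg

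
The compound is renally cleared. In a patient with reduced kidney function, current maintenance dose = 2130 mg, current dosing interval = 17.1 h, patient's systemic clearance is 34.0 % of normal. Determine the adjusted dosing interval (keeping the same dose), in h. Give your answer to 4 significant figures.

To keep the same average steady-state level, dosing rate must scale with clearance.
CL ratio = 34.0 / 100 = 0.3400
New interval (same dose) = 17.1 / 0.3400 = 50.29 h

50.29 h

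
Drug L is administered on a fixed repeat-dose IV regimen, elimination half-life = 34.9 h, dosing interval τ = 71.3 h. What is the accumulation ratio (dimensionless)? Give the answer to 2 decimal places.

k = ln2 / t½ = 0.693147 / 34.9 = 0.01986 h⁻¹
e^(−kτ) = e^(−0.01986 × 71.3) = 0.2427
Accumulation ratio R = 1 / (1 − e^(−kτ)) = 1 / (1 − 0.2427) = 1.320

1.32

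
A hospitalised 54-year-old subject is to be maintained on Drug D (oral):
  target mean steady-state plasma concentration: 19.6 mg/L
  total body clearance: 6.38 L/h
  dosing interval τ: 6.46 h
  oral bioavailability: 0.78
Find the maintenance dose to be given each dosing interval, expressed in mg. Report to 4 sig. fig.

1036 mg

At steady state, F × (Dose/τ) = Css × CL.
Dose = Css × CL × τ / F = 19.6 × 6.380 × 6.46 / 0.78 = 1036 mg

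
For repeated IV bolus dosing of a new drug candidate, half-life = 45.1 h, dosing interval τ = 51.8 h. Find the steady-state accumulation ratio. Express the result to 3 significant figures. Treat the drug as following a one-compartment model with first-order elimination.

k = ln2 / t½ = 0.693147 / 45.1 = 0.01537 h⁻¹
e^(−kτ) = e^(−0.01537 × 51.8) = 0.4511
Accumulation ratio R = 1 / (1 − e^(−kτ)) = 1 / (1 − 0.4511) = 1.822

1.82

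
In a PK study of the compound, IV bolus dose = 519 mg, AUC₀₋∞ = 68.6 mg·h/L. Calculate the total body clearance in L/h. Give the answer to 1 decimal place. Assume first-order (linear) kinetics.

7.6 L/h

CL = Dose / AUC = 519 / 68.6 = 7.566 L/h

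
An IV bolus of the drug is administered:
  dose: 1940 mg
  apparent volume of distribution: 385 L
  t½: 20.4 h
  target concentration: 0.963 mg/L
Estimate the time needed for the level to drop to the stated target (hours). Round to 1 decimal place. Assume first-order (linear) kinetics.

C₀ = Dose / Vd = 1940 / 385 = 5.039 mg/L
k = ln2 / t½ = 0.693147 / 20.4 = 0.03398 h⁻¹
t = ln(C₀ / C) / k = ln(5.039 / 0.963) / 0.03398
  = ln(5.233) / 0.03398 = 1.655 / 0.03398 = 48.71 h

48.7 h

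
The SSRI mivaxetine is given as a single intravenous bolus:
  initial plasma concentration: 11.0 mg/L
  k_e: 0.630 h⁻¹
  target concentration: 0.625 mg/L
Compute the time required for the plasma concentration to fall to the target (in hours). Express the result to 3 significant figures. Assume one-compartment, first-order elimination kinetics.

t = ln(C₀ / C) / k = ln(11.00 / 0.625) / 0.6300
  = ln(17.60) / 0.6300 = 2.868 / 0.6300 = 4.552 h

4.55 h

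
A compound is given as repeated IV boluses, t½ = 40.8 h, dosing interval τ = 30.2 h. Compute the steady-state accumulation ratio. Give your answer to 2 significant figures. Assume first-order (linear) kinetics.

2.5

k = ln2 / t½ = 0.693147 / 40.8 = 0.01699 h⁻¹
e^(−kτ) = e^(−0.01699 × 30.2) = 0.5986
Accumulation ratio R = 1 / (1 − e^(−kτ)) = 1 / (1 − 0.5986) = 2.491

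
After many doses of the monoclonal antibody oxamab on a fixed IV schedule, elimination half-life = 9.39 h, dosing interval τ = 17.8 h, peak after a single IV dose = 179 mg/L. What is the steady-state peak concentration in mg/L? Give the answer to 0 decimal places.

245 mg/L

k = ln2 / t½ = 0.693147 / 9.39 = 0.07382 h⁻¹
e^(−kτ) = e^(−0.07382 × 17.8) = 0.2687
Accumulation ratio R = 1 / (1 − e^(−kτ)) = 1 / (1 − 0.2687) = 1.367
Steady-state peak = C₀ × R = 179 × 1.367 = 244.7 mg/L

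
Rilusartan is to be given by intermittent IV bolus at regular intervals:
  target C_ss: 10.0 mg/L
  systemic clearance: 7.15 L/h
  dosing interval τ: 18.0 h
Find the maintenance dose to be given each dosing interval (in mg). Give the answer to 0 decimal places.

1287 mg

At steady state, Dose/τ = Css × CL.
Dose = Css × CL × τ = 10.0 × 7.150 × 18.0 = 1287 mg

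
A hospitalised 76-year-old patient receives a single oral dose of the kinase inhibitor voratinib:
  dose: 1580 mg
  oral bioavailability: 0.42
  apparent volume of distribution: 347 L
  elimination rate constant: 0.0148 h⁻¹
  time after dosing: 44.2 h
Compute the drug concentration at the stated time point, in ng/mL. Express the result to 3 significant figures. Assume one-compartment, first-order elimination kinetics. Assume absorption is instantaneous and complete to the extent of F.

994 ng/mL

Amount reaching circulation = F × Dose = 0.42 × 1580 = 663.6 mg
C₀ = F·Dose / Vd = 663.6 / 347 = 1.912 mg/L
C = C₀ · e^(−k·t) = 1.912 × e^(−0.01480 × 44.2)
  = 1.912 × 0.5199 = 0.9940 mg/L
Convert: 0.9940 mg/L × 1000 = 994.0 ng/mL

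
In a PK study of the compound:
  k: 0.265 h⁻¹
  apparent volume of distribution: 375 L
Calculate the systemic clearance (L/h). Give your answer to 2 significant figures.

CL = k × Vd = 0.265 × 375 = 99.38 L/h

99 L/h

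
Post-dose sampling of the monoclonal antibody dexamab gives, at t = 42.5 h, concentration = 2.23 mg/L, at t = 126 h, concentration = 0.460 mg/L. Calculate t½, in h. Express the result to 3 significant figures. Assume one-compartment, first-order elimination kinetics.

36.7 h

k = ln(C₁/C₂) / (t₂ − t₁) = ln(2.23/0.460) / (126 − 42.5)
  = 1.579 / 83.50 = 0.01891 h⁻¹
t½ = ln2 / k = 0.693147 / 0.01891 = 36.66 h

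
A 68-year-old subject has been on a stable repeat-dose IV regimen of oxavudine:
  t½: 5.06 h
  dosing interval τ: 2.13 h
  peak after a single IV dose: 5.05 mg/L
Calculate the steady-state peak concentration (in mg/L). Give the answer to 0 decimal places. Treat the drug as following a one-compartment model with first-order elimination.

20 mg/L

k = ln2 / t½ = 0.693147 / 5.06 = 0.1370 h⁻¹
e^(−kτ) = e^(−0.1370 × 2.13) = 0.7469
Accumulation ratio R = 1 / (1 − e^(−kτ)) = 1 / (1 − 0.7469) = 3.951
Steady-state peak = C₀ × R = 5.05 × 3.951 = 19.95 mg/L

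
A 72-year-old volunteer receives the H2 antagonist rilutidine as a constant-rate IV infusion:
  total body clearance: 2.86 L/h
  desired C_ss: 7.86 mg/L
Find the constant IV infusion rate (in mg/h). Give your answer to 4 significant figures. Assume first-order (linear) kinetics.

At steady state, infusion rate R₀ = Css × CL = 7.86 × 2.860 = 22.48 mg/h

22.48 mg/h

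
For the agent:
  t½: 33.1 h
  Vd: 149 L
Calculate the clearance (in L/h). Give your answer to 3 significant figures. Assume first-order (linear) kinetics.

3.12 L/h

k = ln2 / t½ = 0.693147 / 33.1 = 0.02094 h⁻¹
CL = k × Vd = 0.02094 × 149 = 3.120 L/h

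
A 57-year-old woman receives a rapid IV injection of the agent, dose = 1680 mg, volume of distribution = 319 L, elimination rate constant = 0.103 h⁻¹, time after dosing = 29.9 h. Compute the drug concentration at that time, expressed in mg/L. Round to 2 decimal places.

C₀ = Dose / Vd = 1680 / 319 = 5.266 mg/L
C = C₀ · e^(−k·t) = 5.266 × e^(−0.1030 × 29.9)
  = 5.266 × 0.04597 = 0.2421 mg/L

0.24 mg/L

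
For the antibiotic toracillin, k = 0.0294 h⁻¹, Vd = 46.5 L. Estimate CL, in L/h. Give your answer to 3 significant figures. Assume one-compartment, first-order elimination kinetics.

CL = k × Vd = 0.0294 × 46.5 = 1.367 L/h

1.37 L/h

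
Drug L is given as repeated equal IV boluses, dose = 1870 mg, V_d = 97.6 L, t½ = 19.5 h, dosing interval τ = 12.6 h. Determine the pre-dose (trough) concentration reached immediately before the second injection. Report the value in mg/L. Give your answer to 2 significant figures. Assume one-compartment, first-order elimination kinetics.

12 mg/L

C₀ per dose = Dose / Vd = 1870 / 97.6 = 19.16 mg/L
k = ln2 / t½ = 0.693147 / 19.5 = 0.03555 h⁻¹
Fraction remaining after one interval: r = e^(−kτ) = e^(−0.03555 × 12.6) = 0.6389
Before dose 2, 1 dose has been given (aged 1τ).
C_trough = C₀ × r = 19.16 × 0.6389 = 12.24 mg/L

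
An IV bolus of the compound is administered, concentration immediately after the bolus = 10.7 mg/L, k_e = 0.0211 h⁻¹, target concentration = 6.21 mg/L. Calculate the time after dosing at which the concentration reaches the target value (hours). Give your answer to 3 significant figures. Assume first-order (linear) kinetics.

t = ln(C₀ / C) / k = ln(10.70 / 6.21) / 0.02110
  = ln(1.723) / 0.02110 = 0.5441 / 0.02110 = 25.79 h

25.8 h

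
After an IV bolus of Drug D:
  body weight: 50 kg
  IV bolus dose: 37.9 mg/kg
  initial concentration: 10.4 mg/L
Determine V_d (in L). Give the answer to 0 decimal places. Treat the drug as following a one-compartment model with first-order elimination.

182 L

Dose = 37.9 × 50 = 1895 mg
Vd = Dose / C₀ = 1895 / 10.4 = 182.2 L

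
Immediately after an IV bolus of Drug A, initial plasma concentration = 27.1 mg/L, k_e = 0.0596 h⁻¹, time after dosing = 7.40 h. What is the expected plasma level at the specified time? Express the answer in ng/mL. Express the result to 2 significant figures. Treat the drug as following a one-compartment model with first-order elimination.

17000 ng/mL

C = C₀ · e^(−k·t) = 27.10 × e^(−0.05960 × 7.40)
  = 27.10 × 0.6434 = 17.44 mg/L
Convert: 17.44 mg/L × 1000 = 17440 ng/mL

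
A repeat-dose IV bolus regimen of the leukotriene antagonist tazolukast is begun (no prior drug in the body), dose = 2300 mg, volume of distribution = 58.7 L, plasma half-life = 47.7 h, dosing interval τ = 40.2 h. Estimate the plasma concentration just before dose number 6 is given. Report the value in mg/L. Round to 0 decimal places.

47 mg/L

C₀ per dose = Dose / Vd = 2300 / 58.7 = 39.18 mg/L
k = ln2 / t½ = 0.693147 / 47.7 = 0.01453 h⁻¹
Fraction remaining after one interval: r = e^(−kτ) = e^(−0.01453 × 40.2) = 0.5576
Before dose 6, 5 doses have been given (aged 1τ, 2τ, 3τ, 4τ, 5τ).
C_trough = C₀ × (r + r² + … + r^5) = C₀ × r(1−r^5)/(1−r)
        = 39.18 × 0.5576 × (1 − 0.05390) / (1 − 0.5576) = 46.72 mg/L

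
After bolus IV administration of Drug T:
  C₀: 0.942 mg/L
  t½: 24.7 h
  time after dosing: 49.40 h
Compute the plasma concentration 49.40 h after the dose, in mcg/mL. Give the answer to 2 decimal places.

k = ln2 / t½ = 0.693147 / 24.7 = 0.02806 h⁻¹
t / t½ = 49.40 / 24.7 = 2 half-lives
C = C₀ × (1/2)^2 = 0.9420 × 0.2500 = 0.2355 mg/L
(0.2355 mg/L = 0.2355 mcg/mL)

0.24 mcg/mL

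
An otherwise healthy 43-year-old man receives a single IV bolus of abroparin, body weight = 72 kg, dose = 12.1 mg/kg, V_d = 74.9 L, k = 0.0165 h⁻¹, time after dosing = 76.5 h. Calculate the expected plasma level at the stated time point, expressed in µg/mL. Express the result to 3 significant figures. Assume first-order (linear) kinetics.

3.29 µg/mL

Total dose = 12.1 × 72 = 871.2 mg
C₀ = Dose / Vd = 871.2 / 74.9 = 11.63 mg/L
C = C₀ · e^(−k·t) = 11.63 × e^(−0.01650 × 76.5)
  = 11.63 × 0.2830 = 3.291 mg/L
(3.291 mg/L = 3.291 µg/mL)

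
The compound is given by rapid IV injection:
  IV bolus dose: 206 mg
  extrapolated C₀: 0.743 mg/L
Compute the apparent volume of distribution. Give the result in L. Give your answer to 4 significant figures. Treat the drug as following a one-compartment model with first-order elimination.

277.3 L

Vd = Dose / C₀ = 206.0 / 0.743 = 277.3 L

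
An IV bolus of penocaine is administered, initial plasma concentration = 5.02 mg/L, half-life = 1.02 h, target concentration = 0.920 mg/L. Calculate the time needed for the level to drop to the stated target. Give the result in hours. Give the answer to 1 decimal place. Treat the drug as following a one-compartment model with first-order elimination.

2.5 h

k = ln2 / t½ = 0.693147 / 1.02 = 0.6796 h⁻¹
t = ln(C₀ / C) / k = ln(5.020 / 0.920) / 0.6796
  = ln(5.457) / 0.6796 = 1.697 / 0.6796 = 2.497 h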